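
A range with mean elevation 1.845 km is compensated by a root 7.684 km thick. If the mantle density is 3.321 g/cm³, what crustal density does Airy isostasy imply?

ρ_c h = (ρ_m − ρ_c) r → ρ_c (h + r) = ρ_m r → ρ_c = ρ_m r / (h + r).
ρ_c = 3.321 × 7.684 km / (1.845 km + 7.684 km) = 2.68 g/cm³.

2.68 g/cm³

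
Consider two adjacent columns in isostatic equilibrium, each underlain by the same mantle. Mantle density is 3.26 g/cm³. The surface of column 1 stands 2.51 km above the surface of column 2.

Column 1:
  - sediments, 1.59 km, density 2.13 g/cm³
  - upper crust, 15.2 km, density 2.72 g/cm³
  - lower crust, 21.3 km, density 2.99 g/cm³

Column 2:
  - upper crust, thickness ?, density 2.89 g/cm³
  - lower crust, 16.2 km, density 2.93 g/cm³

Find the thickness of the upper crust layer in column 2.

Take the compensation level at the base of the deeper column (depth z_c below the surface of column 1) and equate Σ ρ_i t_i down to z_c; mantle fills any gap and the z_c terms cancel.
Column 1: 1.59×2.13 + 15.2×2.72 + 21.3×2.99 + (z_c − 38.09)×3.26
Column 2: 2.51×0 + x×2.89 + 16.2×2.93 + (z_c − 2.51 − 16.2 − x)×3.26
The z_c×3.26 term appears on both sides and cancels. Collect the known terms of each column as K = Σ(ρt)_known − 3.26 × (depth of known layers): K_1 = 108.4177 − 3.26×38.09 = −15.7557; K_2 = 47.466 − 3.26×(2.51 + 16.2) = −13.5286.
Balance: K_1 = K_2 − x×(3.26 − 2.89), so x = (K_2 − K_1)/(3.26 − 2.89) = 2.2271/0.37 = 6.02 km.

6.02 km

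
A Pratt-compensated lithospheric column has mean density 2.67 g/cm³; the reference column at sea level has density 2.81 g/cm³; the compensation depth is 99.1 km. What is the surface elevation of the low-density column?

5.2 km

ρ_ref D = ρ (D + h) → h = D (ρ_ref − ρ)/ρ.
h = 99.1 km × (2.81 − 2.67)/2.67 = 5.2 km.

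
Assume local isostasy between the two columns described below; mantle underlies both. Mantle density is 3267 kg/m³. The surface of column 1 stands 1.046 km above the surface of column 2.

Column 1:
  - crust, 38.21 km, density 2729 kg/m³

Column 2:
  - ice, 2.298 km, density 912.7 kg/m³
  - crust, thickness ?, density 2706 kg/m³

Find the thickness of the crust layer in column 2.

20.9 km

Take the compensation level at the base of the deeper column (depth z_c below the surface of column 1) and equate Σ ρ_i t_i down to z_c; mantle fills any gap and the z_c terms cancel.
Column 1: 38.21×2729 + (z_c − 38.21)×3267
Column 2: 1.046×0 + 2.298×912.7 + x×2706 + (z_c − 1.046 − 2.298 − x)×3267
The z_c×3267 term appears on both sides and cancels. Collect the known terms of each column as K = Σ(ρt)_known − 3267 × (depth of known layers): K_1 = 104275.09 − 3267×38.21 = −20556.98; K_2 = 2097.3846 − 3267×(1.046 + 2.298) = −8827.4634.
Balance: K_1 = K_2 − x×(3267 − 2706), so x = (K_2 − K_1)/(3267 − 2706) = 11729.5/561 = 20.9 km.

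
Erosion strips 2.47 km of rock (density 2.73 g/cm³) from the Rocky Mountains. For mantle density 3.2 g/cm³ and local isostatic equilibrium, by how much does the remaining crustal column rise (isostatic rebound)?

Unloading: uplift u = e ρ_c/ρ_m = 2.47 km × 2.73/3.2 = 2.11 km.

2.11 km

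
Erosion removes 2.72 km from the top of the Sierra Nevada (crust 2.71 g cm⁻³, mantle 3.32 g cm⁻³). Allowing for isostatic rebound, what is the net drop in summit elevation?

0.5 km

Rebound u = e ρ_c/ρ_m = 2.72 km × 2.71/3.32 = 2.22 km.
Net surface drop = e − u = 2.72 km − 2.22 km = e (ρ_m − ρ_c)/ρ_m = 0.5 km.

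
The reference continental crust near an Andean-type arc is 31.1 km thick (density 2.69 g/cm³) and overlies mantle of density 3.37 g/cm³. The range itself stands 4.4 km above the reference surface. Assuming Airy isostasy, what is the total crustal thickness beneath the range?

Root depth r = h ρ_c / (ρ_m − ρ_c) = 4.4 km × 2.69 / 0.68 = 17.41 km.
Total thickness = T + h + r = 31.1 km + 4.4 km + 17.41 km = 52.9 km.

52.9 km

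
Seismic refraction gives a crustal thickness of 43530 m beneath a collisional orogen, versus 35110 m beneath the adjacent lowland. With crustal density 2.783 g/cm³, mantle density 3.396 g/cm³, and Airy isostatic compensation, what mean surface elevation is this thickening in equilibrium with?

1520 m

Excess crust Δ = 43530 m − 35110 m = 8420 m, split between elevation h and root r with h + r = Δ.
Airy balance ρ_c h = (ρ_m − ρ_c) r gives r = h ρ_c/(ρ_m − ρ_c), so h (1 + ρ_c/(ρ_m − ρ_c)) = Δ, i.e. h = Δ (ρ_m − ρ_c)/ρ_m.
h = 8420 m × 0.613/3.396 = 1520 m.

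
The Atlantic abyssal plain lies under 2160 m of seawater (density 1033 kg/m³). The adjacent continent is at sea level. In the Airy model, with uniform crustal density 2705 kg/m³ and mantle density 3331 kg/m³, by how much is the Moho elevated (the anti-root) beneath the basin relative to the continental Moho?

5770 m

For local isostatic compensation: replacing crust with seawater at the top is compensated by replacing crust with mantle at the base: d (ρ_c − ρ_w) = a (ρ_m − ρ_c).
a = d (ρ_c − ρ_w)/(ρ_m − ρ_c) = 2160 m × 1672/626 = 5770 m.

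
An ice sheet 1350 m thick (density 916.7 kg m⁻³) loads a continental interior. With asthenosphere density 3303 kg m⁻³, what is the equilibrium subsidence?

Isostatic balance requires: the ice load ρ_ice t is balanced by mantle displaced below, ρ_m s.
s = t ρ_ice / ρ_m = 1350 m × 916.7/3303 = 375 m.

375 m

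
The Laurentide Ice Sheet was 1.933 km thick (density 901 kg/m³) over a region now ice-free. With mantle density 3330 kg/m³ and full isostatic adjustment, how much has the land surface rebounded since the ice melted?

0.523 km

Removing the load lets mantle flow back in; uplift u satisfies ρ_ice t = ρ_m u.
u = t ρ_ice/ρ_m = 1.933 km × 901/3330 = 0.523 km.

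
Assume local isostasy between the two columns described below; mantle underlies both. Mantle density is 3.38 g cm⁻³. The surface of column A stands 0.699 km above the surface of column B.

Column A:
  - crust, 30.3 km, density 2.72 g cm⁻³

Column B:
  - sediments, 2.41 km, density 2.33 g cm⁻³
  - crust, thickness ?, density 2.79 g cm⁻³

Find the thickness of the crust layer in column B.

25.6 km

Take the compensation level at the base of the deeper column (depth z_c below the surface of column A) and equate Σ ρ_i t_i down to z_c; mantle fills any gap and the z_c terms cancel.
Column A: 30.3×2.72 + (z_c − 30.3)×3.38
Column B: 0.699×0 + 2.41×2.33 + x×2.79 + (z_c − 0.699 − 2.41 − x)×3.38
The z_c×3.38 term appears on both sides and cancels. Collect the known terms of each column as K = Σ(ρt)_known − 3.38 × (depth of known layers): K_A = 82.416 − 3.38×30.3 = −19.998; K_B = 5.6153 − 3.38×(0.699 + 2.41) = −4.89312.
Balance: K_A = K_B − x×(3.38 − 2.79), so x = (K_B − K_A)/(3.38 − 2.79) = 15.1049/0.59 = 25.6 km.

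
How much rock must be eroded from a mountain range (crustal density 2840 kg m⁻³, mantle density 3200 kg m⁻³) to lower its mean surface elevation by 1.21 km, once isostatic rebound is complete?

Net drop Δ = e − u = e − e ρ_c/ρ_m = e (ρ_m − ρ_c)/ρ_m.
e = Δ ρ_m/(ρ_m − ρ_c) = 1.21 km × 3200/360 = 10.8 km.

10.8 km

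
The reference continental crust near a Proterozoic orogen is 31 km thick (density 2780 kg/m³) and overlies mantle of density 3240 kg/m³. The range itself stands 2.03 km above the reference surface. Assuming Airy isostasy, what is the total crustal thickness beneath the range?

45.3 km

Root depth r = h ρ_c / (ρ_m − ρ_c) = 2.03 km × 2780 / 460 = 12.27 km.
Total thickness = T + h + r = 31 km + 2.03 km + 12.27 km = 45.3 km.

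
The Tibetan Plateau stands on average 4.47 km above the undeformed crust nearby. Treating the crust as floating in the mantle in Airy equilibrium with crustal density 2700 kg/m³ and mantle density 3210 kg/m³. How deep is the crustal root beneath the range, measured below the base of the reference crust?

23.7 km

Isostatic balance requires: the weight of the topography is balanced by the buoyancy of the root, ρ_c h = (ρ_m − ρ_c) r.
r = h · ρ_c / (ρ_m − ρ_c) = 4.47 km × 2700 / (3210 − 2700) = 23.7 km.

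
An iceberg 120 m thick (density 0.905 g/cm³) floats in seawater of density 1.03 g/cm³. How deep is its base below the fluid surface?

105 m

Draft d = t ρ_obj/ρ_fluid = 120 m × 0.905/1.03 = 105 m.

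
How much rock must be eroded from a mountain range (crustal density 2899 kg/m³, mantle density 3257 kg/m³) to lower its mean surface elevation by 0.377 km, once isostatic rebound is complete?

Net drop Δ = e − u = e − e ρ_c/ρ_m = e (ρ_m − ρ_c)/ρ_m.
e = Δ ρ_m/(ρ_m − ρ_c) = 0.377 km × 3257/358 = 3.43 km.

3.43 km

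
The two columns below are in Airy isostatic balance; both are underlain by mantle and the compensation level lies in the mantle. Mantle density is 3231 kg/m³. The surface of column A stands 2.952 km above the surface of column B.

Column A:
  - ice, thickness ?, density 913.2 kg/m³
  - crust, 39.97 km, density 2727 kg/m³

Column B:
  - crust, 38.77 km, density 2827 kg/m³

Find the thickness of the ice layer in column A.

Take the compensation level at the base of the deeper column (depth z_c below the surface of column A) and equate Σ ρ_i t_i down to z_c; mantle fills any gap and the z_c terms cancel.
Column A: x×913.2 + 39.97×2727 + (z_c − 39.97 − x)×3231
Column B: 2.952×0 + 38.77×2827 + (z_c − 2.952 − 38.77)×3231
The z_c×3231 term appears on both sides and cancels. Collect the known terms of each column as K = Σ(ρt)_known − 3231 × (depth of known layers): K_A = 108998.19 − 3231×39.97 = −20144.88; K_B = 109602.79 − 3231×(2.952 + 38.77) = −25200.992.
Balance: K_A − x×(3231 − 913.2) = K_B, so x = (K_A − K_B)/(3231 − 913.2) = 5056.11/2317.8 = 2.18 km.

2.18 km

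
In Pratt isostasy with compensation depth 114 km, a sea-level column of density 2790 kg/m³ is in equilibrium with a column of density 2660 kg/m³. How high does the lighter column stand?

5.57 km

ρ_ref D = ρ (D + h) → h = D (ρ_ref − ρ)/ρ.
h = 114 km × (2790 − 2660)/2660 = 5.57 km.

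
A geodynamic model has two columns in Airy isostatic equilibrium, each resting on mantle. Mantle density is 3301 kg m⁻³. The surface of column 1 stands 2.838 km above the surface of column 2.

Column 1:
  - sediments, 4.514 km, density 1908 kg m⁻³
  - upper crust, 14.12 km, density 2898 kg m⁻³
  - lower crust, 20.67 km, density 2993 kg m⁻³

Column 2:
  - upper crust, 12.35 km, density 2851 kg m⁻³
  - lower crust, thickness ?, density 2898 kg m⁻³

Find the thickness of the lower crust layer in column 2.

Take the compensation level at the base of the deeper column (depth z_c below the surface of column 1) and equate Σ ρ_i t_i down to z_c; mantle fills any gap and the z_c terms cancel.
Column 1: 4.514×1908 + 14.12×2898 + 20.67×2993 + (z_c − 39.304)×3301
Column 2: 2.838×0 + 12.35×2851 + x×2898 + (z_c − 2.838 − 12.35 − x)×3301
The z_c×3301 term appears on both sides and cancels. Collect the known terms of each column as K = Σ(ρt)_known − 3301 × (depth of known layers): K_1 = 111397.782 − 3301×39.304 = −18344.722; K_2 = 35209.85 − 3301×(2.838 + 12.35) = −14925.738.
Balance: K_1 = K_2 − x×(3301 − 2898), so x = (K_2 − K_1)/(3301 − 2898) = 3418.98/403 = 8.48 km.

8.48 km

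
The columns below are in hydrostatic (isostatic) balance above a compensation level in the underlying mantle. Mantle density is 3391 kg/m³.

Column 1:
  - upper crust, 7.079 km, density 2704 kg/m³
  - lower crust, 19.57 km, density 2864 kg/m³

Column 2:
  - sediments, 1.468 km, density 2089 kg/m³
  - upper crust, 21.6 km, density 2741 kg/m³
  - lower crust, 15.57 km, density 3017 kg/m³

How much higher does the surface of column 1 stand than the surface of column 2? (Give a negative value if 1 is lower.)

For any compensation level in the mantle, the mantle terms cancel and isostasy reduces to e = (Σt_1 − Σt_2) − (Σ(ρt)_1 − Σ(ρt)_2) / ρ_m.
Σt_1 = 26.649 km; Σt_2 = 38.638 km; Σ(ρt)_1 = 75190.096; Σ(ρt)_2 = 109246.942 (in km·kg/m³).
e = (26.649 − 38.638) − (75190.096 − 109246.942) / 3391 = −1.95 km.

−1.95 km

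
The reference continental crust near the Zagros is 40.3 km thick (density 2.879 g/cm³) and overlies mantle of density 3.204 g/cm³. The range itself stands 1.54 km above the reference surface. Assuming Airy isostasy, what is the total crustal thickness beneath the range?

Root depth r = h ρ_c / (ρ_m − ρ_c) = 1.54 km × 2.879 / 0.325 = 13.64 km.
Total thickness = T + h + r = 40.3 km + 1.54 km + 13.64 km = 55.5 km.

55.5 km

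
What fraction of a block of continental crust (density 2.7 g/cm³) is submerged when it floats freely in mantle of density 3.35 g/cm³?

0.806

Submerged fraction = ρ_obj/ρ_fluid = 2.7/3.35 = 0.806.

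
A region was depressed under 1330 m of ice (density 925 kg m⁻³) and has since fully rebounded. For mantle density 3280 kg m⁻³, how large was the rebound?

Removing the load lets mantle flow back in; uplift u satisfies ρ_ice t = ρ_m u.
u = t ρ_ice/ρ_m = 1330 m × 925/3280 = 375 m.

375 m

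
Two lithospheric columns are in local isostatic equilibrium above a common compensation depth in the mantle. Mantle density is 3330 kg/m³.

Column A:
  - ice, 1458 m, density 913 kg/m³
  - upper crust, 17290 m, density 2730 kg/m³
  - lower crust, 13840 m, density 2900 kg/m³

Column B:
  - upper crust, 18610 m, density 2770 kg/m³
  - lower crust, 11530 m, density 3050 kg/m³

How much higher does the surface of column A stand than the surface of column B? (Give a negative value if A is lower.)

1860 m

For any compensation level in the mantle, the mantle terms cancel and isostasy reduces to e = (Σt_A − Σt_B) − (Σ(ρt)_A − Σ(ρt)_B) / ρ_m.
Σt_A = 32588 m; Σt_B = 30140 m; Σ(ρt)_A = 88668854; Σ(ρt)_B = 86716200 (in m·kg/m³).
e = (32588 − 30140) − (88668854 − 86716200) / 3330 = 1860 m.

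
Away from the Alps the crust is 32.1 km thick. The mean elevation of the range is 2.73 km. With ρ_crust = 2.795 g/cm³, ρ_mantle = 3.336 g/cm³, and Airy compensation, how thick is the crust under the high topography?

48.9 km

Root depth r = h ρ_c / (ρ_m − ρ_c) = 2.73 km × 2.795 / 0.541 = 14.1 km.
Total thickness = T + h + r = 32.1 km + 2.73 km + 14.1 km = 48.9 km.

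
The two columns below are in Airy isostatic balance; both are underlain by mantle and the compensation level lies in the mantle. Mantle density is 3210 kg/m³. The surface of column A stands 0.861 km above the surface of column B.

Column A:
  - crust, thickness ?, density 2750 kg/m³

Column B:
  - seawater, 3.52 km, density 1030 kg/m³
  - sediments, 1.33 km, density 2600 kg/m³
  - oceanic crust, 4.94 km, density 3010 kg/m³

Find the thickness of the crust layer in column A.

Take the compensation level at the base of the deeper column (depth z_c below the surface of column A) and equate Σ ρ_i t_i down to z_c; mantle fills any gap and the z_c terms cancel.
Column A: x×2750 + (z_c − 0 − x)×3210
Column B: 0.861×0 + 3.52×1030 + 1.33×2600 + 4.94×3010 + (z_c − 0.861 − 9.79)×3210
The z_c×3210 term appears on both sides and cancels. Collect the known terms of each column as K = Σ(ρt)_known − 3210 × (depth of known layers): K_A = 0 − 3210×0 = 0; K_B = 21953 − 3210×(0.861 + 9.79) = −12236.71.
Balance: K_A − x×(3210 − 2750) = K_B, so x = (K_A − K_B)/(3210 − 2750) = 12236.7/460 = 26.6 km.

26.6 km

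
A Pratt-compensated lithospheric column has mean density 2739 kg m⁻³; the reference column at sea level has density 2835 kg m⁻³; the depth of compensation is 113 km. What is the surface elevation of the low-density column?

ρ_ref D = ρ (D + h) → h = D (ρ_ref − ρ)/ρ.
h = 113 km × (2835 − 2739)/2739 = 3.96 km.

3.96 km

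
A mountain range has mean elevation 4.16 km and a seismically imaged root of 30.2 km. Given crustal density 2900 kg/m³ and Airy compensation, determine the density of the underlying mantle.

Airy balance: ρ_c h = (ρ_m − ρ_c) r → ρ_m = ρ_c (1 + h/r).
ρ_m = 2900 × (1 + 4.16 km/30.2 km) = 3300 kg/m³.

3300 kg/m³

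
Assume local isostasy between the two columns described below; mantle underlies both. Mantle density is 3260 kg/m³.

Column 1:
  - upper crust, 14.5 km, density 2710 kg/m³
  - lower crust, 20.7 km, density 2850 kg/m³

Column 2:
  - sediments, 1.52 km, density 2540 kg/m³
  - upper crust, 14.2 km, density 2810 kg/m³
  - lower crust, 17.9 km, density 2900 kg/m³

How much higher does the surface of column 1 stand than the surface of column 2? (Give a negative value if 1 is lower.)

For any compensation level in the mantle, the mantle terms cancel and isostasy reduces to e = (Σt_1 − Σt_2) − (Σ(ρt)_1 − Σ(ρt)_2) / ρ_m.
Σt_1 = 35.2 km; Σt_2 = 33.62 km; Σ(ρt)_1 = 98290; Σ(ρt)_2 = 95672.8 (in km·kg/m³).
e = (35.2 − 33.62) − (98290 − 95672.8) / 3260 = 0.777 km.

0.777 km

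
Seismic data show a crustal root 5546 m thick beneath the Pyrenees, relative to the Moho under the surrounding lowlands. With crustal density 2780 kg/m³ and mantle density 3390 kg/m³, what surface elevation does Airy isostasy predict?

Equating mass per unit area of the two columns: ρ_c h = (ρ_m − ρ_c) r.
h = r (ρ_m − ρ_c) / ρ_c = 5546 m × (3390 − 2780) / 2780 = 1220 m.

1220 m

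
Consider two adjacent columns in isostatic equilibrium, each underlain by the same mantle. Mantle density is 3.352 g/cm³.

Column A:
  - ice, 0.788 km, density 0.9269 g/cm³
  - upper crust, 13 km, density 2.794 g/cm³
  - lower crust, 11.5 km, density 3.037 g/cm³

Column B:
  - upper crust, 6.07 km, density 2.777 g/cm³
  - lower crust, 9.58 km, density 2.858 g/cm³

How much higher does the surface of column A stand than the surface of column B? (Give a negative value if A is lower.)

1.36 km

For any compensation level in the mantle, the mantle terms cancel and isostasy reduces to e = (Σt_A − Σt_B) − (Σ(ρt)_A − Σ(ρt)_B) / ρ_m.
Σt_A = 25.288 km; Σt_B = 15.65 km; Σ(ρt)_A = 71.9778972; Σ(ρt)_B = 44.23603 (in km·g/cm³).
e = (25.288 − 15.65) − (71.9778972 − 44.23603) / 3.352 = 1.36 km.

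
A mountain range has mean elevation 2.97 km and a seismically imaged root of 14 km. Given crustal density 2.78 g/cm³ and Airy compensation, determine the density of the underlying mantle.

3.37 g/cm³

Airy balance: ρ_c h = (ρ_m − ρ_c) r → ρ_m = ρ_c (1 + h/r).
ρ_m = 2.78 × (1 + 2.97 km/14 km) = 3.37 g/cm³.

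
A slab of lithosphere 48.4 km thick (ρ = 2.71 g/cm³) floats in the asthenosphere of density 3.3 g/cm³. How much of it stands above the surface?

Floating equilibrium: submerged depth d = t ρ_obj/ρ_fluid = 48.4 km × 2.71/3.3 = 39.75 km.
Freeboard = t − d = 48.4 km − 39.75 km = 8.65 km.

8.65 km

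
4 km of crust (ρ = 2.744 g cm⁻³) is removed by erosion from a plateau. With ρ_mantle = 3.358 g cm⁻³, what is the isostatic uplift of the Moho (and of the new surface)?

Unloading: uplift u = e ρ_c/ρ_m = 4 km × 2.744/3.358 = 3.27 km.

3.27 km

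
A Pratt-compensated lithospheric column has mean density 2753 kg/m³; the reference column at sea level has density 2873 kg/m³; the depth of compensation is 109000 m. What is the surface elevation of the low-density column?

ρ_ref D = ρ (D + h) → h = D (ρ_ref − ρ)/ρ.
h = 109000 m × (2873 − 2753)/2753 = 4750 m.

4750 m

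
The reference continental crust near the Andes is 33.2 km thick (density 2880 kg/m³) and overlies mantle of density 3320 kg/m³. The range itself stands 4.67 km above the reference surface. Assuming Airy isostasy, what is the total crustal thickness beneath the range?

Root depth r = h ρ_c / (ρ_m − ρ_c) = 4.67 km × 2880 / 440 = 30.57 km.
Total thickness = T + h + r = 33.2 km + 4.67 km + 30.57 km = 68.4 km.

68.4 km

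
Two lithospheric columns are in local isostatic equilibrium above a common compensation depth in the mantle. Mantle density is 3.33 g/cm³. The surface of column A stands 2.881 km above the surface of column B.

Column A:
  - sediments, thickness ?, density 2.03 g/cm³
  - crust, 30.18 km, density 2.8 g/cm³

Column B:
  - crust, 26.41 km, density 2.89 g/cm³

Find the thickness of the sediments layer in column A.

Take the compensation level at the base of the deeper column (depth z_c below the surface of column A) and equate Σ ρ_i t_i down to z_c; mantle fills any gap and the z_c terms cancel.
Column A: x×2.03 + 30.18×2.8 + (z_c − 30.18 − x)×3.33
Column B: 2.881×0 + 26.41×2.89 + (z_c − 2.881 − 26.41)×3.33
The z_c×3.33 term appears on both sides and cancels. Collect the known terms of each column as K = Σ(ρt)_known − 3.33 × (depth of known layers): K_A = 84.504 − 3.33×30.18 = −15.9954; K_B = 76.3249 − 3.33×(2.881 + 26.41) = −21.21413.
Balance: K_A − x×(3.33 − 2.03) = K_B, so x = (K_A − K_B)/(3.33 − 2.03) = 5.21873/1.3 = 4.01 km.

4.01 km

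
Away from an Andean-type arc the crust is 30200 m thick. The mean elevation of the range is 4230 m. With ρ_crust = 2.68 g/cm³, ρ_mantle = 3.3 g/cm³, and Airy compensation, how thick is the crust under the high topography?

52700 m

Root depth r = h ρ_c / (ρ_m − ρ_c) = 4230 m × 2.68 / 0.62 = 18280 m.
Total thickness = T + h + r = 30200 m + 4230 m + 18280 m = 52700 m.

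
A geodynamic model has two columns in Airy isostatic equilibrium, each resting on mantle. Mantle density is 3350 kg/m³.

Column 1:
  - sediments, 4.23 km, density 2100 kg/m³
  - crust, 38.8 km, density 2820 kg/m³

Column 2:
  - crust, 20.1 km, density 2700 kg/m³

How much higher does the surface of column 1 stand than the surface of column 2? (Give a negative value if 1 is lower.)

For any compensation level in the mantle, the mantle terms cancel and isostasy reduces to e = (Σt_1 − Σt_2) − (Σ(ρt)_1 − Σ(ρt)_2) / ρ_m.
Σt_1 = 43.03 km; Σt_2 = 20.1 km; Σ(ρt)_1 = 118299; Σ(ρt)_2 = 54270 (in km·kg/m³).
e = (43.03 − 20.1) − (118299 − 54270) / 3350 = 3.82 km.

3.82 km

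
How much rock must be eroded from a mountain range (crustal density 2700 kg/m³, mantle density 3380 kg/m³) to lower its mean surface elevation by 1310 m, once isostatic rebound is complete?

Net drop Δ = e − u = e − e ρ_c/ρ_m = e (ρ_m − ρ_c)/ρ_m.
e = Δ ρ_m/(ρ_m − ρ_c) = 1310 m × 3380/680 = 6510 m.

6510 m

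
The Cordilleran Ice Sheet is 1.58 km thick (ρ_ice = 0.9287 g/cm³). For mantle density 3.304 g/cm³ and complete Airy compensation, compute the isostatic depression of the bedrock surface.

0.444 km

Balancing pressure at the compensation depth: the ice load ρ_ice t is balanced by mantle displaced below, ρ_m s.
s = t ρ_ice / ρ_m = 1.58 km × 0.9287/3.304 = 0.444 km.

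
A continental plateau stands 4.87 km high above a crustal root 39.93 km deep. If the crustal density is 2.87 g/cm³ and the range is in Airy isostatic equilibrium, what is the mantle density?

3.22 g/cm³

Airy balance: ρ_c h = (ρ_m − ρ_c) r → ρ_m = ρ_c (1 + h/r).
ρ_m = 2.87 × (1 + 4.87 km/39.93 km) = 3.22 g/cm³.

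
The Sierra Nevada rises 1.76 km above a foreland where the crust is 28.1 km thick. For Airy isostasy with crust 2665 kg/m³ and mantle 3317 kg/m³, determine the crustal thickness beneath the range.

Root depth r = h ρ_c / (ρ_m − ρ_c) = 1.76 km × 2665 / 652 = 7.194 km.
Total thickness = T + h + r = 28.1 km + 1.76 km + 7.194 km = 37.1 km.

37.1 km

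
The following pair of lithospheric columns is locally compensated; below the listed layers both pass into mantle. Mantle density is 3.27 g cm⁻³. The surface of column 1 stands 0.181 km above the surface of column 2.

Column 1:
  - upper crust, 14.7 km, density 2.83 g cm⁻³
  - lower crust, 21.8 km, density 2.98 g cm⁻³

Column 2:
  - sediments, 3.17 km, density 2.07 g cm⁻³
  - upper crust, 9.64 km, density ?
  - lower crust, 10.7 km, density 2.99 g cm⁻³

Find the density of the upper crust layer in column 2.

Take the compensation level at the base of the deeper column (depth z_c below the surface of column 1) and equate Σ ρ_i t_i down to z_c; mantle fills any gap and the z_c terms cancel.
Column 1: 14.7×2.83 + 21.8×2.98 + (z_c − 36.5)×3.27
Column 2: 0.181×0 + 3.17×2.07 + 9.64×ρ + 10.7×2.99 + (z_c − 0.181 − 23.51)×3.27
The z_c×3.27 term appears on both sides and cancels. Collect the known terms of each column as K = Σ(ρt)_known − 3.27 × (depth of known layers): K_1 = 106.565 − 3.27×36.5 = −12.79; K_2 = 38.5549 − 3.27×(0.181 + 23.51) = −38.91467.
Balance: K_1 = K_2 + 9.64×ρ, so ρ = (K_1 − K_2)/9.64 = 26.1247/9.64 = 2.71 g cm⁻³.

2.71 g cm⁻³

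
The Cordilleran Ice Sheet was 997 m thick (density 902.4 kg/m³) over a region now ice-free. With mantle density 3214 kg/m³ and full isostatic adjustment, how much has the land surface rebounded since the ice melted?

280 m

Removing the load lets mantle flow back in; uplift u satisfies ρ_ice t = ρ_m u.
u = t ρ_ice/ρ_m = 997 m × 902.4/3214 = 280 m.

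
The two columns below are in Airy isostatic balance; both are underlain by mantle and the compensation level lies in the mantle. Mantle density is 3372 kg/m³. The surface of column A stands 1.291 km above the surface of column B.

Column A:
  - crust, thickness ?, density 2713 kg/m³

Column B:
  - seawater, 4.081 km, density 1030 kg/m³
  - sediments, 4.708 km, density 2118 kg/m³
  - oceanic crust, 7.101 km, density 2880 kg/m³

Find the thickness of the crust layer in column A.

Take the compensation level at the base of the deeper column (depth z_c below the surface of column A) and equate Σ ρ_i t_i down to z_c; mantle fills any gap and the z_c terms cancel.
Column A: x×2713 + (z_c − 0 − x)×3372
Column B: 1.291×0 + 4.081×1030 + 4.708×2118 + 7.101×2880 + (z_c − 1.291 − 15.89)×3372
The z_c×3372 term appears on both sides and cancels. Collect the known terms of each column as K = Σ(ρt)_known − 3372 × (depth of known layers): K_A = 0 − 3372×0 = 0; K_B = 34625.854 − 3372×(1.291 + 15.89) = −23308.478.
Balance: K_A − x×(3372 − 2713) = K_B, so x = (K_A − K_B)/(3372 − 2713) = 23308.5/659 = 35.4 km.

35.4 km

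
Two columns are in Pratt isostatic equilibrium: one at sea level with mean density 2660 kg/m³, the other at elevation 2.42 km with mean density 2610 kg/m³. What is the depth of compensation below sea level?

ρ_ref D = ρ (D + h) → D (ρ_ref − ρ) = ρ h.
D = ρ h/(ρ_ref − ρ) = 2610 × 2.42 km/(2660 − 2610) = 126 km.

126 km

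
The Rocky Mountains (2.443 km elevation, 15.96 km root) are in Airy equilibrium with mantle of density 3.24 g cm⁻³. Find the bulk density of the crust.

ρ_c h = (ρ_m − ρ_c) r → ρ_c (h + r) = ρ_m r → ρ_c = ρ_m r / (h + r).
ρ_c = 3.24 × 15.96 km / (2.443 km + 15.96 km) = 2.81 g cm⁻³.

2.81 g cm⁻³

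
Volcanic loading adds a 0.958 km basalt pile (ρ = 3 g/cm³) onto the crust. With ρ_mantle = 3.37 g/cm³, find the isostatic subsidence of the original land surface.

0.853 km

Subaerial loading: s = t ρ_load / ρ_m.
s = 0.958 km × 3/3.37 = 0.853 km.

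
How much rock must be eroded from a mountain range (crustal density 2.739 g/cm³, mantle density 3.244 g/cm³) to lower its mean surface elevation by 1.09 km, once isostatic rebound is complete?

7 km

Net drop Δ = e − u = e − e ρ_c/ρ_m = e (ρ_m − ρ_c)/ρ_m.
e = Δ ρ_m/(ρ_m − ρ_c) = 1.09 km × 3.244/0.505 = 7 km.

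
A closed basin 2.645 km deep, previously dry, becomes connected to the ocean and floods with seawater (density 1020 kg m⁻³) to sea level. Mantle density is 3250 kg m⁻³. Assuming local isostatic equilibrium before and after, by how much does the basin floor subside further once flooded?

1.21 km

After flooding the water column is d + s deep. Its weight must equal the weight of mantle displaced by the extra subsidence s: (d + s) ρ_w = s ρ_m.
s = d ρ_w / (ρ_m − ρ_w) = 2.645 km × 1020/(3250 − 1020) = 1.21 km.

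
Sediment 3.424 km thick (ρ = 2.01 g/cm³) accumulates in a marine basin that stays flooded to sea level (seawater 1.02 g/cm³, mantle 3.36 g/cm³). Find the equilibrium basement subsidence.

1.45 km

Submarine loading: the sediment displaces seawater, and the subsidence is in turn flooded, so s (ρ_m − ρ_w) = t (ρ_sed − ρ_w).
s = 3.424 km × (2.01 − 1.02) / (3.36 − 1.02) = 1.45 km.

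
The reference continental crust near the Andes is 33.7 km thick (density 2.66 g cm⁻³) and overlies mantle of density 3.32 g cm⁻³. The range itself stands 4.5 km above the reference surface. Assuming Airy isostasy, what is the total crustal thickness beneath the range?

56.3 km

Root depth r = h ρ_c / (ρ_m − ρ_c) = 4.5 km × 2.66 / 0.66 = 18.14 km.
Total thickness = T + h + r = 33.7 km + 4.5 km + 18.14 km = 56.3 km.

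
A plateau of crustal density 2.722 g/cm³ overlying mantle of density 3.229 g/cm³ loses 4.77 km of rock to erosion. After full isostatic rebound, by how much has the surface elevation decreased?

Rebound u = e ρ_c/ρ_m = 4.77 km × 2.722/3.229 = 4.021 km.
Net surface drop = e − u = 4.77 km − 4.021 km = e (ρ_m − ρ_c)/ρ_m = 0.749 km.

0.749 km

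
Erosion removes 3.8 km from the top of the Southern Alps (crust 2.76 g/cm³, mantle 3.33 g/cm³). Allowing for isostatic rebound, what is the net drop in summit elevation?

0.65 km

Rebound u = e ρ_c/ρ_m = 3.8 km × 2.76/3.33 = 3.15 km.
Net surface drop = e − u = 3.8 km − 3.15 km = e (ρ_m − ρ_c)/ρ_m = 0.65 km.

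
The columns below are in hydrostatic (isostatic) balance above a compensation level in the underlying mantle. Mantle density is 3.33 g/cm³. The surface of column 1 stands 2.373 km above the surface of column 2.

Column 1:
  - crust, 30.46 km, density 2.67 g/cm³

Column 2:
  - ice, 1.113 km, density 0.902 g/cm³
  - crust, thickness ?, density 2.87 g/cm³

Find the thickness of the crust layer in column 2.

Take the compensation level at the base of the deeper column (depth z_c below the surface of column 1) and equate Σ ρ_i t_i down to z_c; mantle fills any gap and the z_c terms cancel.
Column 1: 30.46×2.67 + (z_c − 30.46)×3.33
Column 2: 2.373×0 + 1.113×0.902 + x×2.87 + (z_c − 2.373 − 1.113 − x)×3.33
The z_c×3.33 term appears on both sides and cancels. Collect the known terms of each column as K = Σ(ρt)_known − 3.33 × (depth of known layers): K_1 = 81.3282 − 3.33×30.46 = −20.1036; K_2 = 1.003926 − 3.33×(2.373 + 1.113) = −10.604454.
Balance: K_1 = K_2 − x×(3.33 − 2.87), so x = (K_2 − K_1)/(3.33 − 2.87) = 9.49915/0.46 = 20.7 km.

20.7 km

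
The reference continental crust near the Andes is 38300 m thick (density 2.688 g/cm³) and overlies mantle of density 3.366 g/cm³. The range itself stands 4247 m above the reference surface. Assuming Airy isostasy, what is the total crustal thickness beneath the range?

Root depth r = h ρ_c / (ρ_m − ρ_c) = 4247 m × 2.688 / 0.678 = 16840 m.
Total thickness = T + h + r = 38300 m + 4247 m + 16840 m = 59400 m.

59400 m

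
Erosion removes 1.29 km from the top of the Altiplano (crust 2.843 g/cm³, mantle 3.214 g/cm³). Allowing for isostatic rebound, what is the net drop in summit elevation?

Rebound u = e ρ_c/ρ_m = 1.29 km × 2.843/3.214 = 1.141 km.
Net surface drop = e − u = 1.29 km − 1.141 km = e (ρ_m − ρ_c)/ρ_m = 0.149 km.

0.149 km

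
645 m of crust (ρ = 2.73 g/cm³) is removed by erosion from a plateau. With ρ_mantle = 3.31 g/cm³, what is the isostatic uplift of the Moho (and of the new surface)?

532 m

Unloading: uplift u = e ρ_c/ρ_m = 645 m × 2.73/3.31 = 532 m.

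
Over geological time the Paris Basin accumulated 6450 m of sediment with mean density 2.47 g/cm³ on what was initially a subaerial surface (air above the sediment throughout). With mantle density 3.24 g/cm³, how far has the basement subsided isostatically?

Subaerial load: s = t ρ_sed / ρ_m = 6450 m × 2.47/3.24 = 4920 m.

4920 m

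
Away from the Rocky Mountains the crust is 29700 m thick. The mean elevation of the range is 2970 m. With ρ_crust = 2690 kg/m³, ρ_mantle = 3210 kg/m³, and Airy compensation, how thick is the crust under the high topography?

Root depth r = h ρ_c / (ρ_m − ρ_c) = 2970 m × 2690 / 520 = 15360 m.
Total thickness = T + h + r = 29700 m + 2970 m + 15360 m = 48000 m.

48000 m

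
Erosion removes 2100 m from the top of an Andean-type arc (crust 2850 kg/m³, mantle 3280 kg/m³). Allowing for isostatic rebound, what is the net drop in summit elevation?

275 m

Rebound u = e ρ_c/ρ_m = 2100 m × 2850/3280 = 1825 m.
Net surface drop = e − u = 2100 m − 1825 m = e (ρ_m − ρ_c)/ρ_m = 275 m.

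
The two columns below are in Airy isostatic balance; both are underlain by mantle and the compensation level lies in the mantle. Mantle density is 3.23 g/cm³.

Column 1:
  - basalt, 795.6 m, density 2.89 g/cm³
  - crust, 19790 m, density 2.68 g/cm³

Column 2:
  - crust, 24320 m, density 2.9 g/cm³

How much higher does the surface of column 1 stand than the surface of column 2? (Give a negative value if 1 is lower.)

For any compensation level in the mantle, the mantle terms cancel and isostasy reduces to e = (Σt_1 − Σt_2) − (Σ(ρt)_1 − Σ(ρt)_2) / ρ_m.
Σt_1 = 20585.6 m; Σt_2 = 24320 m; Σ(ρt)_1 = 55336.484; Σ(ρt)_2 = 70528 (in m·g/cm³).
e = (20585.6 − 24320) − (55336.484 − 70528) / 3.23 = 969 m.

969 m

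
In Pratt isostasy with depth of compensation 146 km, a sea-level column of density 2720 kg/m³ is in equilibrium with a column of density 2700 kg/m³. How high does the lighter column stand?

ρ_ref D = ρ (D + h) → h = D (ρ_ref − ρ)/ρ.
h = 146 km × (2720 − 2700)/2700 = 1.08 km.

1.08 km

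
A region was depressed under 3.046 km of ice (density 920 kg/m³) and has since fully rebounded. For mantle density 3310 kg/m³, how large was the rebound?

0.847 km

Removing the load lets mantle flow back in; uplift u satisfies ρ_ice t = ρ_m u.
u = t ρ_ice/ρ_m = 3.046 km × 920/3310 = 0.847 km.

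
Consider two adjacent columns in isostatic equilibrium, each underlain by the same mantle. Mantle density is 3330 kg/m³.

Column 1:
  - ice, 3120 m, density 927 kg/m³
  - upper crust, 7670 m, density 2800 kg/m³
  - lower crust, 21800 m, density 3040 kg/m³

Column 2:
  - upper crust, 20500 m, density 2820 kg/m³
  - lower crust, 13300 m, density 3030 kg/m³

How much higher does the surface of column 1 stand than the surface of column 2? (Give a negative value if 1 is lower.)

For any compensation level in the mantle, the mantle terms cancel and isostasy reduces to e = (Σt_1 − Σt_2) − (Σ(ρt)_1 − Σ(ρt)_2) / ρ_m.
Σt_1 = 32590 m; Σt_2 = 33800 m; Σ(ρt)_1 = 90640240; Σ(ρt)_2 = 98109000 (in m·kg/m³).
e = (32590 − 33800) − (90640240 − 98109000) / 3330 = 1030 m.

1030 m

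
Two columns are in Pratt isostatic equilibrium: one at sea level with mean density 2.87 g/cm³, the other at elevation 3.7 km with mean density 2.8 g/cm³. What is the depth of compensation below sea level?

ρ_ref D = ρ (D + h) → D (ρ_ref − ρ) = ρ h.
D = ρ h/(ρ_ref − ρ) = 2.8 × 3.7 km/(2.87 − 2.8) = 148 km.

148 km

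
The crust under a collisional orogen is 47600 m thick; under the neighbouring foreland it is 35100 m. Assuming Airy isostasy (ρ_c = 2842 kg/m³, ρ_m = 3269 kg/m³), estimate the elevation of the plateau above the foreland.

Excess crust Δ = 47600 m − 35100 m = 12500 m, split between elevation h and root r with h + r = Δ.
Airy balance ρ_c h = (ρ_m − ρ_c) r gives r = h ρ_c/(ρ_m − ρ_c), so h (1 + ρ_c/(ρ_m − ρ_c)) = Δ, i.e. h = Δ (ρ_m − ρ_c)/ρ_m.
h = 12500 m × 427/3269 = 1630 m.

1630 m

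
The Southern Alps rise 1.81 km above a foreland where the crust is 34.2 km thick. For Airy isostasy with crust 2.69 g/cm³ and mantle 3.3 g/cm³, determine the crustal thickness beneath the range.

Root depth r = h ρ_c / (ρ_m − ρ_c) = 1.81 km × 2.69 / 0.61 = 7.982 km.
Total thickness = T + h + r = 34.2 km + 1.81 km + 7.982 km = 44 km.

44 km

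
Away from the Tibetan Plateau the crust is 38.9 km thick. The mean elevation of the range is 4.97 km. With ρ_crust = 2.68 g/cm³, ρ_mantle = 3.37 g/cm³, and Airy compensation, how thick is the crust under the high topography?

63.2 km

Root depth r = h ρ_c / (ρ_m − ρ_c) = 4.97 km × 2.68 / 0.69 = 19.3 km.
Total thickness = T + h + r = 38.9 km + 4.97 km + 19.3 km = 63.2 km.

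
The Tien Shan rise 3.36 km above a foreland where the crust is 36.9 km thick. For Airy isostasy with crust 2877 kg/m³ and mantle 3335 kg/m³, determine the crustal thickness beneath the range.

61.4 km

Root depth r = h ρ_c / (ρ_m − ρ_c) = 3.36 km × 2877 / 458 = 21.11 km.
Total thickness = T + h + r = 36.9 km + 3.36 km + 21.11 km = 61.4 km.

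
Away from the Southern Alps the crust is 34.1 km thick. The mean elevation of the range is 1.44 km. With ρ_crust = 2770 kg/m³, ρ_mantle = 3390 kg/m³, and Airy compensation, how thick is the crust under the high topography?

42 km

Root depth r = h ρ_c / (ρ_m − ρ_c) = 1.44 km × 2770 / 620 = 6.434 km.
Total thickness = T + h + r = 34.1 km + 1.44 km + 6.434 km = 42 km.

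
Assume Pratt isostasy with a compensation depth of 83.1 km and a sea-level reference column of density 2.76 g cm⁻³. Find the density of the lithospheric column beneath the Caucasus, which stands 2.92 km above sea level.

2.67 g cm⁻³

Pratt balance: ρ_ref D = ρ (D + h).
ρ = ρ_ref D/(D + h) = 2.76 × 83.1 km/(83.1 km + 2.92 km) = 2.67 g cm⁻³.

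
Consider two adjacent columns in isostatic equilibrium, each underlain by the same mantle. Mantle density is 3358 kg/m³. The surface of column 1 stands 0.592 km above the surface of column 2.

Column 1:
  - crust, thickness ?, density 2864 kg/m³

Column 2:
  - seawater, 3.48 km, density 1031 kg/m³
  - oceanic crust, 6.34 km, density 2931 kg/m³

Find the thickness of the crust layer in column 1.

Take the compensation level at the base of the deeper column (depth z_c below the surface of column 1) and equate Σ ρ_i t_i down to z_c; mantle fills any gap and the z_c terms cancel.
Column 1: x×2864 + (z_c − 0 − x)×3358
Column 2: 0.592×0 + 3.48×1031 + 6.34×2931 + (z_c − 0.592 − 9.82)×3358
The z_c×3358 term appears on both sides and cancels. Collect the known terms of each column as K = Σ(ρt)_known − 3358 × (depth of known layers): K_1 = 0 − 3358×0 = 0; K_2 = 22170.42 − 3358×(0.592 + 9.82) = −12793.076.
Balance: K_1 − x×(3358 − 2864) = K_2, so x = (K_1 − K_2)/(3358 − 2864) = 12793.1/494 = 25.9 km.

25.9 km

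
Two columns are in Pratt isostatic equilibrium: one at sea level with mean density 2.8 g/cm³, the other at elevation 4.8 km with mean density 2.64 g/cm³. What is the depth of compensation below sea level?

79.2 km

ρ_ref D = ρ (D + h) → D (ρ_ref − ρ) = ρ h.
D = ρ h/(ρ_ref − ρ) = 2.64 × 4.8 km/(2.8 − 2.64) = 79.2 km.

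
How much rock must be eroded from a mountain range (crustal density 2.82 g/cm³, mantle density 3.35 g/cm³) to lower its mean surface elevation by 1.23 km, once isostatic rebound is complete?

Net drop Δ = e − u = e − e ρ_c/ρ_m = e (ρ_m − ρ_c)/ρ_m.
e = Δ ρ_m/(ρ_m − ρ_c) = 1.23 km × 3.35/0.53 = 7.77 km.

7.77 km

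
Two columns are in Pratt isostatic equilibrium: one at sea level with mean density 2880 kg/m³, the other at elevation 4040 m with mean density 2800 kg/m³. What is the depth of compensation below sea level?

ρ_ref D = ρ (D + h) → D (ρ_ref − ρ) = ρ h.
D = ρ h/(ρ_ref − ρ) = 2800 × 4040 m/(2880 − 2800) = 141000 m.

141000 m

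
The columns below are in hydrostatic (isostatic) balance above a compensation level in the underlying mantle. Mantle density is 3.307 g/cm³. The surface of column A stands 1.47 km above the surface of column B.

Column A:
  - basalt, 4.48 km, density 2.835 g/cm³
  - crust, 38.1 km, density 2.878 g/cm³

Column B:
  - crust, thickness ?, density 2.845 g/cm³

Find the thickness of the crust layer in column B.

Take the compensation level at the base of the deeper column (depth z_c below the surface of column A) and equate Σ ρ_i t_i down to z_c; mantle fills any gap and the z_c terms cancel.
Column A: 4.48×2.835 + 38.1×2.878 + (z_c − 42.58)×3.307
Column B: 1.47×0 + x×2.845 + (z_c − 1.47 − 0 − x)×3.307
The z_c×3.307 term appears on both sides and cancels. Collect the known terms of each column as K = Σ(ρt)_known − 3.307 × (depth of known layers): K_A = 122.3526 − 3.307×42.58 = −18.45946; K_B = 0 − 3.307×(1.47 + 0) = −4.86129.
Balance: K_A = K_B − x×(3.307 − 2.845), so x = (K_B − K_A)/(3.307 − 2.845) = 13.5982/0.462 = 29.4 km.

29.4 km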